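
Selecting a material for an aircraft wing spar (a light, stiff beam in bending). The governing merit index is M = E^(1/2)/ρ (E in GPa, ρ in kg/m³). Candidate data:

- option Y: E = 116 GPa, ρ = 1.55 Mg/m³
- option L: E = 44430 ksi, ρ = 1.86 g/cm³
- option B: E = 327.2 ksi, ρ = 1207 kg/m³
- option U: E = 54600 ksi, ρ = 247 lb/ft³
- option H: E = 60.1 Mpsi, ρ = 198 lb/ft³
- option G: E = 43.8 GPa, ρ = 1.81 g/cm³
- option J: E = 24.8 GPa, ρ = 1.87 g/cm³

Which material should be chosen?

option L

Normalizing units and computing the index:
  option Y: E = 116.0 GPa, ρ = 1550 kg/m³
  option L: E = 306.3 GPa, ρ = 1860 kg/m³
  option B: E = 2.256 GPa, ρ = 1207 kg/m³
  option U: E = 376.5 GPa, ρ = 3957 kg/m³
  option H: E = 414.4 GPa, ρ = 3172 kg/m³
  option G: E = 43.80 GPa, ρ = 1810 kg/m³
  option J: E = 24.80 GPa, ρ = 1870 kg/m³
  option L: M = 9.41×10⁻³
  option Y: M = 6.95×10⁻³
  option H: M = 6.42×10⁻³
  option U: M = 4.90×10⁻³
  option G: M = 3.66×10⁻³
  option J: M = 2.66×10⁻³
  option B: M = 1.24×10⁻³
Option L has the largest M.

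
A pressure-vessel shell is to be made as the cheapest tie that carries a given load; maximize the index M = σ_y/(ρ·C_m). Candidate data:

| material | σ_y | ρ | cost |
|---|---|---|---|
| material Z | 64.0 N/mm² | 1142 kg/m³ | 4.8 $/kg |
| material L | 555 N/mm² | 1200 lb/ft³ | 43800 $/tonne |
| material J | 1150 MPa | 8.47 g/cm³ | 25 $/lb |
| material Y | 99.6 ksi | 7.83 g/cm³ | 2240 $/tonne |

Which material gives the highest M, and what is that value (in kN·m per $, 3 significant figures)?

Normalizing units and computing the index:
  material Z: σ_y = 64.00 MPa, ρ = 1142 kg/m³, cost = 4.800 $/kg
  material L: σ_y = 555.0 MPa, ρ = 19220 kg/m³, cost = 43.80 $/kg
  material J: σ_y = 1150 MPa, ρ = 8470 kg/m³, cost = 55.11 $/kg
  material Y: σ_y = 686.7 MPa, ρ = 7830 kg/m³, cost = 2.240 $/kg
  material Y: M = 39.2 kN·m per $
  material Z: M = 11.7 kN·m per $
  material J: M = 2.46 kN·m per $
  material L: M = 0.659 kN·m per $
Material Y ranks first.

material Y, M = 39.2 kN·m per $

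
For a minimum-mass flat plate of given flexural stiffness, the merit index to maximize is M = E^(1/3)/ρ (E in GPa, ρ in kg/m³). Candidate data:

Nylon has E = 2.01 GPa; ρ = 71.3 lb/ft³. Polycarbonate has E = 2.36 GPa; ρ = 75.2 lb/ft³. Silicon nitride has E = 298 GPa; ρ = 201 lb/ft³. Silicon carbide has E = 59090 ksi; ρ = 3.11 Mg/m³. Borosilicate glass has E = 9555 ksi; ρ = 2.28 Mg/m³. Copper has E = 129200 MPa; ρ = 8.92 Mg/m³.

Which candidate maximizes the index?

silicon carbide

In SI units:
  nylon: E = 2.010 GPa, ρ = 1142 kg/m³
  polycarbonate: E = 2.360 GPa, ρ = 1205 kg/m³
  silicon nitride: E = 298.0 GPa, ρ = 3220 kg/m³
  silicon carbide: E = 407.4 GPa, ρ = 3110 kg/m³
  borosilicate glass: E = 65.88 GPa, ρ = 2280 kg/m³
  copper: E = 129.2 GPa, ρ = 8920 kg/m³
  silicon carbide: M = 2.38×10⁻³
  silicon nitride: M = 2.07×10⁻³
  borosilicate glass: M = 1.77×10⁻³
  polycarbonate: M = 1.11×10⁻³
  nylon: M = 1.10×10⁻³
  copper: M = 0.567×10⁻³
Highest index: silicon carbide.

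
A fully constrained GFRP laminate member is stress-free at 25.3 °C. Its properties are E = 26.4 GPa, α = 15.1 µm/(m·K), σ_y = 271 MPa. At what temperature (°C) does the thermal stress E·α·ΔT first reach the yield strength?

705 °C

E·α·ΔT = 271.0 MPa ⇒ ΔT = 271.0 / (26.40×10³ × 15.1×10⁻⁶) = 679.8 K.
T = 25.3 + 679.8 = 705.1 °C.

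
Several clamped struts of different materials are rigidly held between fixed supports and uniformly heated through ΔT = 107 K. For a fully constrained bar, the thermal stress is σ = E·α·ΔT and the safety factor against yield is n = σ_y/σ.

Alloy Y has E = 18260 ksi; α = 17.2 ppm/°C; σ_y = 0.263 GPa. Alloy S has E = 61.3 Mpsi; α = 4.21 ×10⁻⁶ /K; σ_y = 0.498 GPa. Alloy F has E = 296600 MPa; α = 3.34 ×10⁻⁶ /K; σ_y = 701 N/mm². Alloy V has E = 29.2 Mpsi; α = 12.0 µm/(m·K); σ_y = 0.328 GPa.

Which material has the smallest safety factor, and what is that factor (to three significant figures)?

alloy Y, n = 1.14

Per material, after unit conversion:
  alloy Y: E = 125.9, α = 17.2, σ_y = 263.0 → σ = 232 MPa, n = 1.14
  alloy S: E = 422.6, α = 4.21, σ_y = 498.0 → σ = 190 MPa, n = 2.62
  alloy F: E = 296.6, α = 3.34, σ_y = 701.0 → σ = 106 MPa, n = 6.61
  alloy V: E = 201.3, α = 12.0, σ_y = 328.0 → σ = 259 MPa, n = 1.27
Smallest n: alloy Y with n = 1.14.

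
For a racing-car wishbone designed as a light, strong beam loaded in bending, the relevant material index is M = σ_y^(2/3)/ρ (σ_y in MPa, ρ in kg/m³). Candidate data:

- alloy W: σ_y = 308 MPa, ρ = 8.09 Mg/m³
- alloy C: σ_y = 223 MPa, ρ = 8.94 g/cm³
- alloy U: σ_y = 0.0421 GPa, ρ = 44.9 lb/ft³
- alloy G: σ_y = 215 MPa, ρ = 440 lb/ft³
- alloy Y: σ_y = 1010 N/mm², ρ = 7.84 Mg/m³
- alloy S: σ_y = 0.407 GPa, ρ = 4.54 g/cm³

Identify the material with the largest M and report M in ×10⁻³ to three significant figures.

alloy U, M = 16.8×10⁻³

Putting every candidate on a common basis:
  alloy W: σ_y = 308.0 MPa, ρ = 8090 kg/m³
  alloy C: σ_y = 223.0 MPa, ρ = 8940 kg/m³
  alloy U: σ_y = 42.10 MPa, ρ = 719.2 kg/m³
  alloy G: σ_y = 215.0 MPa, ρ = 7048 kg/m³
  alloy Y: σ_y = 1010 MPa, ρ = 7840 kg/m³
  alloy S: σ_y = 407.0 MPa, ρ = 4540 kg/m³
  alloy U: M = 16.8×10⁻³
  alloy Y: M = 12.8×10⁻³
  alloy S: M = 12.1×10⁻³
  alloy W: M = 5.64×10⁻³
  alloy G: M = 5.09×10⁻³
  alloy C: M = 4.11×10⁻³
Alloy U has the largest M.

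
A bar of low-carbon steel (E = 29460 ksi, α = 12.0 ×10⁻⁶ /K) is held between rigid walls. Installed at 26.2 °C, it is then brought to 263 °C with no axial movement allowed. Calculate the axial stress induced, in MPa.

E = 29460 ksi = 203.1 GPa.
ΔT = 236.8 K. Constrained thermal stress σ = E·α·ΔT = 203.1×10³ MPa × 12.0×10⁻⁶ × 236.8 = 577 MPa (compressive).

577 MPa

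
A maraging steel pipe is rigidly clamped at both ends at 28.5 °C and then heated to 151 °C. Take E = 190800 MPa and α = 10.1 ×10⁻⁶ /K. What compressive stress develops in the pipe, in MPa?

236 MPa

E = 190800 MPa = 190.8 GPa.
ΔT = 122.5 K. Constrained thermal stress σ = E·α·ΔT = 190.8×10³ MPa × 10.1×10⁻⁶ × 122.5 = 236 MPa (compressive).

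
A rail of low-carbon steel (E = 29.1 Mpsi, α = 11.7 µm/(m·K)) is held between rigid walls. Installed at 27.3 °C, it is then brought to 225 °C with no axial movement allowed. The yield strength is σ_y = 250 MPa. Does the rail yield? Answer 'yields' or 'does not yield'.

yields

E = 29.1 Mpsi = 200.6 GPa.
ΔT = 197.7 K. Constrained thermal stress σ = E·α·ΔT = 200.6×10³ MPa × 11.7×10⁻⁶ × 197.7 = 464 MPa (compressive).
Compare to σ_y = 250 MPa: σ ≥ σ_y, so it yields.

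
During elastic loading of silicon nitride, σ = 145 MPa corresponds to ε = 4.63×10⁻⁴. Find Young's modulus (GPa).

313 GPa

E = σ/ε = 145 MPa / 4.63×10⁻⁴ = 313200 MPa = 313 GPa.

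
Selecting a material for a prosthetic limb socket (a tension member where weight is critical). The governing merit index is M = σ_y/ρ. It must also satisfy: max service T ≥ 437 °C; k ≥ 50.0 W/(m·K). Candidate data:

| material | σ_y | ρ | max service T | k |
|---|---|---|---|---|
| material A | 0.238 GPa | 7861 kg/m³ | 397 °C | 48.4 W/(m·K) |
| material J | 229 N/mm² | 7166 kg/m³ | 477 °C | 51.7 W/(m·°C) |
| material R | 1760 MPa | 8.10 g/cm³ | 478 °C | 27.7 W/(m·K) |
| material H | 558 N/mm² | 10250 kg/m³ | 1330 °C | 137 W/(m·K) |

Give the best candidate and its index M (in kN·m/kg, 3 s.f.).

Screen on constraints: max service T ≥ 437 °C; k ≥ 50.0 W/(m·K). Survivors: material J, material H.
In SI units:
  material J: σ_y = 229.0 MPa, ρ = 7166 kg/m³
  material H: σ_y = 558.0 MPa, ρ = 10250 kg/m³
  material H: M = 54.4 kN·m/kg
  material J: M = 32.0 kN·m/kg
The maximum is for material H.

material H, M = 54.4 kN·m/kg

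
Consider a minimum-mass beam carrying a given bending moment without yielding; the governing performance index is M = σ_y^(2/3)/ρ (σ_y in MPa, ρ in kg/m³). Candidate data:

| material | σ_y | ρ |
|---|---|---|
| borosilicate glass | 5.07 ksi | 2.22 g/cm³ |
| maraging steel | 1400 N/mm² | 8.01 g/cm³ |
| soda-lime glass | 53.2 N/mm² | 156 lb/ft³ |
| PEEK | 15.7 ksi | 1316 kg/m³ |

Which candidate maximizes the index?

PEEK

In SI units:
  borosilicate glass: σ_y = 34.96 MPa, ρ = 2220 kg/m³
  maraging steel: σ_y = 1400 MPa, ρ = 8010 kg/m³
  soda-lime glass: σ_y = 53.20 MPa, ρ = 2499 kg/m³
  PEEK: σ_y = 108.2 MPa, ρ = 1316 kg/m³
  PEEK: M = 17.3×10⁻³
  maraging steel: M = 15.6×10⁻³
  soda-lime glass: M = 5.66×10⁻³
  borosilicate glass: M = 4.82×10⁻³
PEEK has the largest M.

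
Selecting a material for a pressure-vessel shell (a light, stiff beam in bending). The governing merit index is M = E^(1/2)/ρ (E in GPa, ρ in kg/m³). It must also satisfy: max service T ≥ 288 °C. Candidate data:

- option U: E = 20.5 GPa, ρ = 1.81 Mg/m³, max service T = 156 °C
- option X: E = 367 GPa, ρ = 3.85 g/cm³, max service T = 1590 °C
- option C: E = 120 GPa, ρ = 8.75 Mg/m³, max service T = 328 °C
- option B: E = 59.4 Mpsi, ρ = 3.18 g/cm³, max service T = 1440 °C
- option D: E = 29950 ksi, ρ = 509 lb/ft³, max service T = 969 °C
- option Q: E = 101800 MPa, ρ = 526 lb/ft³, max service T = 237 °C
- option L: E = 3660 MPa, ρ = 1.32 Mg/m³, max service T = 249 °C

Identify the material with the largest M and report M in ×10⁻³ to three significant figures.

option B, M = 6.36×10⁻³

Screen on constraints: max service T ≥ 288 °C. Survivors: option X, option C, option B, option D.
In SI units:
  option X: E = 367.0 GPa, ρ = 3850 kg/m³
  option C: E = 120.0 GPa, ρ = 8750 kg/m³
  option B: E = 409.5 GPa, ρ = 3180 kg/m³
  option D: E = 206.5 GPa, ρ = 8153 kg/m³
  option B: M = 6.36×10⁻³
  option X: M = 4.98×10⁻³
  option D: M = 1.76×10⁻³
  option C: M = 1.25×10⁻³
Option B has the largest M.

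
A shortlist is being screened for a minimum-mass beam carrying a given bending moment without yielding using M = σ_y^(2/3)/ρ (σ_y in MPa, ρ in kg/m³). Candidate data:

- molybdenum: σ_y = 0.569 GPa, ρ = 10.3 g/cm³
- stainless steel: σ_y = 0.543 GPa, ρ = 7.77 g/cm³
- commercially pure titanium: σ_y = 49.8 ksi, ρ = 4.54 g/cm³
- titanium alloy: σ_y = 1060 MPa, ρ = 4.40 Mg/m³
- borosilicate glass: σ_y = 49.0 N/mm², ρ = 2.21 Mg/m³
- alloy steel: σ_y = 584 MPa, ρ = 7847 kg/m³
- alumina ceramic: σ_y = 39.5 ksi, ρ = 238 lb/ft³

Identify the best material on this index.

titanium alloy

In SI units:
  molybdenum: σ_y = 569.0 MPa, ρ = 10300 kg/m³
  stainless steel: σ_y = 543.0 MPa, ρ = 7770 kg/m³
  commercially pure titanium: σ_y = 343.4 MPa, ρ = 4540 kg/m³
  titanium alloy: σ_y = 1060 MPa, ρ = 4400 kg/m³
  borosilicate glass: σ_y = 49.00 MPa, ρ = 2210 kg/m³
  alloy steel: σ_y = 584.0 MPa, ρ = 7847 kg/m³
  alumina ceramic: σ_y = 272.3 MPa, ρ = 3812 kg/m³
  titanium alloy: M = 23.6×10⁻³
  alumina ceramic: M = 11.0×10⁻³
  commercially pure titanium: M = 10.8×10⁻³
  alloy steel: M = 8.90×10⁻³
  stainless steel: M = 8.57×10⁻³
  molybdenum: M = 6.67×10⁻³
  borosilicate glass: M = 6.06×10⁻³
Titanium alloy has the largest M.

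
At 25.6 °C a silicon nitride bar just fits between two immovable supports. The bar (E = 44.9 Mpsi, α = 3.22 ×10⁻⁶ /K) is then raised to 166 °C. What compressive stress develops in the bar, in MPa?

140 MPa

E = 44.9 Mpsi = 309.6 GPa.
ΔT = 140.4 K. Constrained thermal stress σ = E·α·ΔT = 309.6×10³ MPa × 3.22×10⁻⁶ × 140.4 = 140 MPa (compressive).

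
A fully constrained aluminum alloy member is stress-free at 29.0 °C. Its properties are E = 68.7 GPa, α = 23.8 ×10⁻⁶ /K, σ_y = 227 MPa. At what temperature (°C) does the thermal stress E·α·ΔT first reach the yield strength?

168 °C

E·α·ΔT = 227.0 MPa ⇒ ΔT = 227.0 / (68.70×10³ × 23.8×10⁻⁶) = 138.8 K.
T = 29.0 + 138.8 = 167.8 °C.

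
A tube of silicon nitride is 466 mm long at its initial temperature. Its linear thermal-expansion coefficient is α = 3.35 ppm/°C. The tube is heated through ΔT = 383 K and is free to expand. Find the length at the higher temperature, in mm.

466.60 mm

ΔL = α·L₀·ΔT = 3.35×10⁻⁶ × 466 mm × 383.0 K = 0.598 mm.
L = L₀ + ΔL = 466 + 0.598 = 466.60 mm.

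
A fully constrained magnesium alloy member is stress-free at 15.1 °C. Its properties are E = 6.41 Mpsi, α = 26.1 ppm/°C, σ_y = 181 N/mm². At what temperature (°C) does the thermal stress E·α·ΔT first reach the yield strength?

172 °C

E = 6.41 Mpsi = 44.20 GPa.
σ_y = 181 N/mm² = 181.0 MPa.
E·α·ΔT = 181.0 MPa ⇒ ΔT = 181.0 / (44.20×10³ × 26.1×10⁻⁶) = 156.9 K.
T = 15.1 + 156.9 = 172.0 °C.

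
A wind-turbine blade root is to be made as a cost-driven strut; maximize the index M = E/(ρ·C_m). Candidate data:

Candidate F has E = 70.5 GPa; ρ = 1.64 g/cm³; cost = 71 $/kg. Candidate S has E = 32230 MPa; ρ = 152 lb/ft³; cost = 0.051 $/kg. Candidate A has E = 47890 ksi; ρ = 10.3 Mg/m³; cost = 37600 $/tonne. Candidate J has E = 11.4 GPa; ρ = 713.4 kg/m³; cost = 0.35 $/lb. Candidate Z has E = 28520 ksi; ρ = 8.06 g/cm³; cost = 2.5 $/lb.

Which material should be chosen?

Convert each candidate to consistent units, then evaluate M:
  candidate F: E = 70.50 GPa, ρ = 1640 kg/m³, cost = 71.00 $/kg
  candidate S: E = 32.23 GPa, ρ = 2435 kg/m³, cost = 0.05100 $/kg
  candidate A: E = 330.2 GPa, ρ = 10300 kg/m³, cost = 37.60 $/kg
  candidate J: E = 11.40 GPa, ρ = 713.4 kg/m³, cost = 0.7716 $/kg
  candidate Z: E = 196.6 GPa, ρ = 8060 kg/m³, cost = 5.511 $/kg
  candidate S: M = 260 MN·m per $
  candidate J: M = 20.7 MN·m per $
  candidate Z: M = 4.43 MN·m per $
  candidate A: M = 0.853 MN·m per $
  candidate F: M = 0.605 MN·m per $
The maximum is for candidate S.

candidate S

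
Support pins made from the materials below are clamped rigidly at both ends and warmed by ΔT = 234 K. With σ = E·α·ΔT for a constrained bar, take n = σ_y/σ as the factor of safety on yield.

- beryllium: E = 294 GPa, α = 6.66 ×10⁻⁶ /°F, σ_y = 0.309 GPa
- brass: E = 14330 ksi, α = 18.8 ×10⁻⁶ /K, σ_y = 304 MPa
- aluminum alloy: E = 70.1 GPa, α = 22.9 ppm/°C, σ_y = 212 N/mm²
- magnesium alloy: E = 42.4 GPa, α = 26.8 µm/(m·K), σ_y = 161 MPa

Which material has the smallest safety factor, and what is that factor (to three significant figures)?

Per material, after unit conversion:
  beryllium: E = 294.0, α = 12.0, σ_y = 309.0 → σ = 825 MPa, n = 0.375
  brass: E = 98.80, α = 18.8, σ_y = 304.0 → σ = 435 MPa, n = 0.699
  aluminum alloy: E = 70.10, α = 22.9, σ_y = 212.0 → σ = 376 MPa, n = 0.564
  magnesium alloy: E = 42.40, α = 26.8, σ_y = 161.0 → σ = 266 MPa, n = 0.605
Smallest n: beryllium with n = 0.375.

beryllium, n = 0.375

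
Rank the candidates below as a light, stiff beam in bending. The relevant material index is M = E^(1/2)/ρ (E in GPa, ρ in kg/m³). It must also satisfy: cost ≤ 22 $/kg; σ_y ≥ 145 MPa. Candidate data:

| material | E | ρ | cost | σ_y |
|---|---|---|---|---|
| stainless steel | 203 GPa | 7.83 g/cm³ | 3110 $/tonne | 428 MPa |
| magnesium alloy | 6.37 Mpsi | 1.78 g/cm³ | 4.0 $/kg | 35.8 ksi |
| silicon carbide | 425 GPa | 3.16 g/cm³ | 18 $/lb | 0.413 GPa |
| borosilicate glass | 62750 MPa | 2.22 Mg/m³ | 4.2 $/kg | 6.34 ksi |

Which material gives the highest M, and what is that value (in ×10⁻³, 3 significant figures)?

Screen on constraints: cost ≤ 22 $/kg; σ_y ≥ 145 MPa. Survivors: stainless steel, magnesium alloy.
Normalizing units and computing the index:
  stainless steel: E = 203.0 GPa, ρ = 7830 kg/m³
  magnesium alloy: E = 43.92 GPa, ρ = 1780 kg/m³
  magnesium alloy: M = 3.72×10⁻³
  stainless steel: M = 1.82×10⁻³
The maximum is for magnesium alloy.

magnesium alloy, M = 3.72×10⁻³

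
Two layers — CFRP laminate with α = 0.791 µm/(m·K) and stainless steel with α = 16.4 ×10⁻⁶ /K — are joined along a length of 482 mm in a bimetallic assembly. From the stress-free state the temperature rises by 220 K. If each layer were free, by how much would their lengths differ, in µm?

1660 µm

Δα = |0.791 − 16.4|×10⁻⁶/K = 15.6×10⁻⁶/K.
ΔL_mismatch = Δα·L·ΔT = 15.6×10⁻⁶ × 482.0 mm × 220.0 K = 1660 µm.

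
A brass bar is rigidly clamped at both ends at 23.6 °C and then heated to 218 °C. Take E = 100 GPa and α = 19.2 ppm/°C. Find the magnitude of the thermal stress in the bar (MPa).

373 MPa

ΔT = 194.4 K. Constrained thermal stress σ = E·α·ΔT = 100.0×10³ MPa × 19.2×10⁻⁶ × 194.4 = 373 MPa (compressive).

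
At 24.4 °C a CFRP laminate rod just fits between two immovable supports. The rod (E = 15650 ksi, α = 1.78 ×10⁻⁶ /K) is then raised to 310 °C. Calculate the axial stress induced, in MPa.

E = 15650 ksi = 107.9 GPa.
ΔT = 285.6 K. Constrained thermal stress σ = E·α·ΔT = 107.9×10³ MPa × 1.78×10⁻⁶ × 285.6 = 54.9 MPa (compressive).

54.9 MPa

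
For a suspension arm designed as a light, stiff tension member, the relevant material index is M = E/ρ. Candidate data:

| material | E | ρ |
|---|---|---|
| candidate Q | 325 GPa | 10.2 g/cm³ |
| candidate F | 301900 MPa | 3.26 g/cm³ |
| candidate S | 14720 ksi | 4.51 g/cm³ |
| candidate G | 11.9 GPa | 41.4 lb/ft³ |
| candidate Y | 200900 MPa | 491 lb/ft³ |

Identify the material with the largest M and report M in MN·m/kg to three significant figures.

In SI units:
  candidate Q: E = 325.0 GPa, ρ = 10200 kg/m³
  candidate F: E = 301.9 GPa, ρ = 3260 kg/m³
  candidate S: E = 101.5 GPa, ρ = 4510 kg/m³
  candidate G: E = 11.90 GPa, ρ = 663.2 kg/m³
  candidate Y: E = 200.9 GPa, ρ = 7865 kg/m³
  candidate F: M = 92.6 MN·m/kg
  candidate Q: M = 31.9 MN·m/kg
  candidate Y: M = 25.5 MN·m/kg
  candidate S: M = 22.5 MN·m/kg
  candidate G: M = 17.9 MN·m/kg
Highest index: candidate F.

candidate F, M = 92.6 MN·m/kg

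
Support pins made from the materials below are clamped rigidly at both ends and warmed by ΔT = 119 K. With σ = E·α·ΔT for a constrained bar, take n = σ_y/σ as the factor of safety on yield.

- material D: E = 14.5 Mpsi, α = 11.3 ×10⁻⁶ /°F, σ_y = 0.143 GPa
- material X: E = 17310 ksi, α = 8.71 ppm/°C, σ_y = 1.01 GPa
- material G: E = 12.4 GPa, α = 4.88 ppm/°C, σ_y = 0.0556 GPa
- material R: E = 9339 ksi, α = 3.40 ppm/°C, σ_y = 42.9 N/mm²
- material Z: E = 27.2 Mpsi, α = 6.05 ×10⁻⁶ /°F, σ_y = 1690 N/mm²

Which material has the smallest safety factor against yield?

With everything in SI (GPa, ×10⁻⁶/K, MPa):
  material D: E = 99.97, α = 20.3, σ_y = 143.0 → σ = 242 MPa, n = 0.591
  material X: E = 119.3, α = 8.71, σ_y = 1010 → σ = 124 MPa, n = 8.16
  material G: E = 12.40, α = 4.88, σ_y = 55.60 → σ = 7.20 MPa, n = 7.72
  material R: E = 64.39, α = 3.40, σ_y = 42.90 → σ = 26.1 MPa, n = 1.65
  material Z: E = 187.5, α = 10.9, σ_y = 1690 → σ = 243 MPa, n = 6.95
The minimum is material D at n = 0.591.

material D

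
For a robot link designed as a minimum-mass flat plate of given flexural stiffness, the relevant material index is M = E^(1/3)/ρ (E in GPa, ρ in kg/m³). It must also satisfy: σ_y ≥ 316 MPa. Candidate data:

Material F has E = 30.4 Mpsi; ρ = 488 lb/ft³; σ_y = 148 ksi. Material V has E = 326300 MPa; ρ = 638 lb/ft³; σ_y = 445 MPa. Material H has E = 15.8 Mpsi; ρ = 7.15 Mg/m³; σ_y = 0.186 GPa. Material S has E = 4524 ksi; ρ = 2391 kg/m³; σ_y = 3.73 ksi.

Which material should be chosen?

Screen on constraints: σ_y ≥ 316 MPa. Survivors: material F, material V.
After converting to SI:
  material F: E = 209.6 GPa, ρ = 7817 kg/m³
  material V: E = 326.3 GPa, ρ = 10220 kg/m³
  material F: M = 0.760×10⁻³
  material V: M = 0.674×10⁻³
Material F has the largest M.

material F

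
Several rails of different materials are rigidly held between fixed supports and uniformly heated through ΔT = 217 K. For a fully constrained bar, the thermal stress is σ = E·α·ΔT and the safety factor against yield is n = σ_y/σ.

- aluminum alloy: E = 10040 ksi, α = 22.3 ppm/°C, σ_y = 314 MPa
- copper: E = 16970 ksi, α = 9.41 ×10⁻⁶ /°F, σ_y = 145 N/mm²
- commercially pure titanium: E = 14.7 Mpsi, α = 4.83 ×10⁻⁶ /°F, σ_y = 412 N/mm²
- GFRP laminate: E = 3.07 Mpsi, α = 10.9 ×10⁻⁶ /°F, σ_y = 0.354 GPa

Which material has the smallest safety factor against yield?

Converting E to GPa, α to ×10⁻⁶/K, σ_y to MPa, then σ and n for each:
  aluminum alloy: E = 69.22, α = 22.3, σ_y = 314.0 → σ = 335 MPa, n = 0.937
  copper: E = 117.0, α = 16.9, σ_y = 145.0 → σ = 430 MPa, n = 0.337
  commercially pure titanium: E = 101.4, α = 8.69, σ_y = 412.0 → σ = 191 MPa, n = 2.15
  GFRP laminate: E = 21.17, α = 19.6, σ_y = 354.0 → σ = 90.1 MPa, n = 3.93
Smallest n: copper with n = 0.337.

copper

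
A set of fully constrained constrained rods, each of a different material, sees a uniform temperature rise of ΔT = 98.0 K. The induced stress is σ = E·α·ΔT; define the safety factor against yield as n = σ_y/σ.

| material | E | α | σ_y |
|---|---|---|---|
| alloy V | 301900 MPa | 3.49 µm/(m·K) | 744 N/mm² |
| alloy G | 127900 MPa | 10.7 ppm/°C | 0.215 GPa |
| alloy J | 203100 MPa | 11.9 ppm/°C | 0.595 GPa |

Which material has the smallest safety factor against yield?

With everything in SI (GPa, ×10⁻⁶/K, MPa):
  alloy V: E = 301.9, α = 3.49, σ_y = 744.0 → σ = 103 MPa, n = 7.21
  alloy G: E = 127.9, α = 10.7, σ_y = 215.0 → σ = 134 MPa, n = 1.60
  alloy J: E = 203.1, α = 11.9, σ_y = 595.0 → σ = 237 MPa, n = 2.51
Alloy G has the lowest safety factor, n = 1.60.

alloy G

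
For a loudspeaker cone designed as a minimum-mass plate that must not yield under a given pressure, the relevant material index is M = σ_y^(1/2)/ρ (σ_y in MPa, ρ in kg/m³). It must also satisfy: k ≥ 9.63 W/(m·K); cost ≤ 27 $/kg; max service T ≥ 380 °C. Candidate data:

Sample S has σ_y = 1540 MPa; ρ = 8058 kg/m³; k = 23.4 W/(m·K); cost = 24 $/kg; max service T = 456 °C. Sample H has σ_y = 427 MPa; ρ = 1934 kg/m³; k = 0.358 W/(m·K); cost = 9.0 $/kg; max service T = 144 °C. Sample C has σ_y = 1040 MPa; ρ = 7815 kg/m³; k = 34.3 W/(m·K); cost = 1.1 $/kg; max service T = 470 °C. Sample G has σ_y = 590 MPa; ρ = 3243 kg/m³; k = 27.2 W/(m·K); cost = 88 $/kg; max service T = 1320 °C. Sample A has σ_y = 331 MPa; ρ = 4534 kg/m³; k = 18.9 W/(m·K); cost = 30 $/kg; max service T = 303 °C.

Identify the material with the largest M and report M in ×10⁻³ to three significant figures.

Screen on constraints: k ≥ 9.63 W/(m·K); cost ≤ 27 $/kg; max service T ≥ 380 °C. Survivors: sample S, sample C.
Evaluate M for each candidate:
  sample S: M = 4.87×10⁻³
  sample C: M = 4.13×10⁻³
Sample S ranks first.

sample S, M = 4.87×10⁻³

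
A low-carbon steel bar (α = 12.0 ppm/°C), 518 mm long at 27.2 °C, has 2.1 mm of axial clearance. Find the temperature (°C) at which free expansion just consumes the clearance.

365 °C

α·L₀·ΔT = 2.1 mm ⇒ ΔT = 2.1 / (12.0×10⁻⁶ × 518.0) = 337.8 K.
T = 27.2 + 337.8 = 365.0 °C.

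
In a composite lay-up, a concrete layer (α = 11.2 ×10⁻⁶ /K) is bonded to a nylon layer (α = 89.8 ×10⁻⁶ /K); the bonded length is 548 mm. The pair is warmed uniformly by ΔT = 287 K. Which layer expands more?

nylon

α(concrete) = 11.2×10⁻⁶/K vs α(nylon) = 89.8×10⁻⁶/K.
Higher α expands more for the same ΔT: nylon.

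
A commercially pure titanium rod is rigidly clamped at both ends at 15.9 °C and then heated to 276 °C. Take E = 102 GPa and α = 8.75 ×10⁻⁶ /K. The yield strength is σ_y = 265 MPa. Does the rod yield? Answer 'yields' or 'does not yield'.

ΔT = 260.1 K. Constrained thermal stress σ = E·α·ΔT = 102.0×10³ MPa × 8.75×10⁻⁶ × 260.1 = 232 MPa (compressive).
Compare to σ_y = 265 MPa: σ < σ_y, so it does not yield.

does not yield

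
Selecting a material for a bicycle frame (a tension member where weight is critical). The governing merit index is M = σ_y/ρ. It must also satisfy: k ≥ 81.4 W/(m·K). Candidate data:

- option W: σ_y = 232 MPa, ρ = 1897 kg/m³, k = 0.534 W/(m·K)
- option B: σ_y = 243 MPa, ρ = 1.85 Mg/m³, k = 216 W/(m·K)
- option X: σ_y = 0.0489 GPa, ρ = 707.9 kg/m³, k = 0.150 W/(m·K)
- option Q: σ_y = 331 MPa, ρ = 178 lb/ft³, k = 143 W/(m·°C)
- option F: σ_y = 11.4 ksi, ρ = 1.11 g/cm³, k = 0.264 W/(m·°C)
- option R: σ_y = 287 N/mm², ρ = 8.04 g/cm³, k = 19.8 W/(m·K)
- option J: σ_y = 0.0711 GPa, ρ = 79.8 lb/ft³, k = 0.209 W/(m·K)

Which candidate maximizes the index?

Screen on constraints: k ≥ 81.4 W/(m·K). Survivors: option B, option Q.
After converting to SI:
  option B: σ_y = 243.0 MPa, ρ = 1850 kg/m³
  option Q: σ_y = 331.0 MPa, ρ = 2851 kg/m³
  option B: M = 131 kN·m/kg
  option Q: M = 116 kN·m/kg
Option B ranks first.

option B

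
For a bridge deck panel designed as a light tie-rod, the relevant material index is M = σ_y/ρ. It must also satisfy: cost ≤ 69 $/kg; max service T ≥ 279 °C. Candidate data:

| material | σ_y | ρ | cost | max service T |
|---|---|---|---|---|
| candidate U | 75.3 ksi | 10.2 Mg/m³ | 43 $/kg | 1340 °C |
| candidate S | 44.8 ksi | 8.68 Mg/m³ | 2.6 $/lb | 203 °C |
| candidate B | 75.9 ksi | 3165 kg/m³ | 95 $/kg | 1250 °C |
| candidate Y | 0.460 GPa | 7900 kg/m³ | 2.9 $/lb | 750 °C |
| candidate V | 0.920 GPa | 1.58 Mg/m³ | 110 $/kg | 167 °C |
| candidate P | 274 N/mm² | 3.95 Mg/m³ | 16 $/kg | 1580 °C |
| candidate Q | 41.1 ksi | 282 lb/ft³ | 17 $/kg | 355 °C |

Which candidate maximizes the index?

candidate P

Screen on constraints: cost ≤ 69 $/kg; max service T ≥ 279 °C. Survivors: candidate U, candidate Y, candidate P, candidate Q.
Putting every candidate on a common basis:
  candidate U: σ_y = 519.2 MPa, ρ = 10200 kg/m³
  candidate Y: σ_y = 460.0 MPa, ρ = 7900 kg/m³
  candidate P: σ_y = 274.0 MPa, ρ = 3950 kg/m³
  candidate Q: σ_y = 283.4 MPa, ρ = 4517 kg/m³
  candidate P: M = 69.4 kN·m/kg
  candidate Q: M = 62.7 kN·m/kg
  candidate Y: M = 58.2 kN·m/kg
  candidate U: M = 50.9 kN·m/kg
Candidate P has the largest M.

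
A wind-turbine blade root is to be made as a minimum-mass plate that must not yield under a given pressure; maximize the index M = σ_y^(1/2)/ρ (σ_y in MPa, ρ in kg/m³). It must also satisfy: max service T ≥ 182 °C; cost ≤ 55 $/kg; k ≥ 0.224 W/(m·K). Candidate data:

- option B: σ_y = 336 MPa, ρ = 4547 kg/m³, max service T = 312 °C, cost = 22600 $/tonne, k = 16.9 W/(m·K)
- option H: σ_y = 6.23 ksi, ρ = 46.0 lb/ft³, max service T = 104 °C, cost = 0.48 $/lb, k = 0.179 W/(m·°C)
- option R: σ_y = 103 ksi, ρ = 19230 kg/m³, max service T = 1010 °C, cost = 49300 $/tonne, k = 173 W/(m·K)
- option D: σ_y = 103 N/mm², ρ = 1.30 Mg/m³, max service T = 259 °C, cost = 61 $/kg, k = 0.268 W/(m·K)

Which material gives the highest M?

option B

Screen on constraints: max service T ≥ 182 °C; cost ≤ 55 $/kg; k ≥ 0.224 W/(m·K). Survivors: option B, option R.
In SI units:
  option B: σ_y = 336.0 MPa, ρ = 4547 kg/m³
  option R: σ_y = 710.2 MPa, ρ = 19230 kg/m³
  option B: M = 4.03×10⁻³
  option R: M = 1.39×10⁻³
Highest index: option B.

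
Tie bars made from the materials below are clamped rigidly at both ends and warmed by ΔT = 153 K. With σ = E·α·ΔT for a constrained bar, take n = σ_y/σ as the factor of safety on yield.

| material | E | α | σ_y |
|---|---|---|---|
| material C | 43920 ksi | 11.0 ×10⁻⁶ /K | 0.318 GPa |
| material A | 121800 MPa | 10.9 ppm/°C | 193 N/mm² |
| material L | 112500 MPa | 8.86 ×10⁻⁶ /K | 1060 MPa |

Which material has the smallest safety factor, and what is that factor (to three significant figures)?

In consistent units (E in GPa, α in ×10⁻⁶/K, σ_y in MPa):
  material C: E = 302.8, α = 11.0, σ_y = 318.0 → σ = 510 MPa, n = 0.624
  material A: E = 121.8, α = 10.9, σ_y = 193.0 → σ = 203 MPa, n = 0.950
  material L: E = 112.5, α = 8.86, σ_y = 1060 → σ = 153 MPa, n = 6.95
Material C has the lowest safety factor, n = 0.624.

material C, n = 0.624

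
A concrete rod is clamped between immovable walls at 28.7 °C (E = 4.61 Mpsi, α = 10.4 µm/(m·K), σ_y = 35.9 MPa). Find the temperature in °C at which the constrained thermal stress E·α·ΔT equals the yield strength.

137 °C

E = 4.61 Mpsi = 31.78 GPa.
E·α·ΔT = 35.90 MPa ⇒ ΔT = 35.90 / (31.78×10³ × 10.4×10⁻⁶) = 108.6 K.
T = 28.7 + 108.6 = 137.3 °C.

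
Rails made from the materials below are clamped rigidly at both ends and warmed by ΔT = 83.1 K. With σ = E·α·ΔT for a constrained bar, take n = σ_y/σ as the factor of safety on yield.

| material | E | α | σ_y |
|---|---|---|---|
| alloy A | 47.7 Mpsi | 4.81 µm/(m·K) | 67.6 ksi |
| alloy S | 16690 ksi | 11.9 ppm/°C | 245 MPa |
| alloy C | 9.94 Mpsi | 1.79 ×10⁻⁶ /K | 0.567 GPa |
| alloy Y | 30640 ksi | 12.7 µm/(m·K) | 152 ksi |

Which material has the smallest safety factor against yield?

alloy S

In consistent units (E in GPa, α in ×10⁻⁶/K, σ_y in MPa):
  alloy A: E = 328.9, α = 4.81, σ_y = 466.1 → σ = 131 MPa, n = 3.55
  alloy S: E = 115.1, α = 11.9, σ_y = 245.0 → σ = 114 MPa, n = 2.15
  alloy C: E = 68.53, α = 1.79, σ_y = 567.0 → σ = 10.2 MPa, n = 55.6
  alloy Y: E = 211.3, α = 12.7, σ_y = 1048 → σ = 223 MPa, n = 4.70
Smallest n: alloy S with n = 2.15.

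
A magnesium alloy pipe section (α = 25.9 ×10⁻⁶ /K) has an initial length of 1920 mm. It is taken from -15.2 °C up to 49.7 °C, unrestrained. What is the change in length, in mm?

ΔT = 49.7 − (-15.2) = 64.90 K.
ΔL = α·L₀·ΔT = 25.9×10⁻⁶ × 1920 mm × 64.90 K = 3.23 mm.

3.23 mm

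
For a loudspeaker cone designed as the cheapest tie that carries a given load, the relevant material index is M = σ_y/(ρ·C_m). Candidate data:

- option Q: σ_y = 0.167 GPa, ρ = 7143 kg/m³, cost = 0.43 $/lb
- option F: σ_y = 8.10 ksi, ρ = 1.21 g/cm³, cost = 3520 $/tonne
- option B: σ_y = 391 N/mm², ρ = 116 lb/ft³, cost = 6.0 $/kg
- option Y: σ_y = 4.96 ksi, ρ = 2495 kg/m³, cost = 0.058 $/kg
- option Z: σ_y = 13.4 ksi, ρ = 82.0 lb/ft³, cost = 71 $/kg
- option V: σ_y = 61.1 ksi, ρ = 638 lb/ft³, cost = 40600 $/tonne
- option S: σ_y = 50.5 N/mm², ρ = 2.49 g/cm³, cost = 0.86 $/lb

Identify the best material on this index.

option Y

Normalizing units and computing the index:
  option Q: σ_y = 167.0 MPa, ρ = 7143 kg/m³, cost = 0.9480 $/kg
  option F: σ_y = 55.85 MPa, ρ = 1210 kg/m³, cost = 3.520 $/kg
  option B: σ_y = 391.0 MPa, ρ = 1858 kg/m³, cost = 6.000 $/kg
  option Y: σ_y = 34.20 MPa, ρ = 2495 kg/m³, cost = 0.05800 $/kg
  option Z: σ_y = 92.39 MPa, ρ = 1314 kg/m³, cost = 71.00 $/kg
  option V: σ_y = 421.3 MPa, ρ = 10220 kg/m³, cost = 40.60 $/kg
  option S: σ_y = 50.50 MPa, ρ = 2490 kg/m³, cost = 1.896 $/kg
  option Y: M = 236 kN·m per $
  option B: M = 35.1 kN·m per $
  option Q: M = 24.7 kN·m per $
  option F: M = 13.1 kN·m per $
  option S: M = 10.7 kN·m per $
  option V: M = 1.02 kN·m per $
  option Z: M = 0.991 kN·m per $
Option Y has the largest M.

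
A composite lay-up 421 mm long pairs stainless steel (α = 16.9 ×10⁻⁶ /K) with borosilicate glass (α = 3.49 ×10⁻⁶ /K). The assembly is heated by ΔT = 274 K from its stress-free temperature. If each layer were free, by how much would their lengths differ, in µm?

1550 µm

Δα = |16.9 − 3.49|×10⁻⁶/K = 13.4×10⁻⁶/K.
ΔL_mismatch = Δα·L·ΔT = 13.4×10⁻⁶ × 421.0 mm × 274.0 K = 1550 µm.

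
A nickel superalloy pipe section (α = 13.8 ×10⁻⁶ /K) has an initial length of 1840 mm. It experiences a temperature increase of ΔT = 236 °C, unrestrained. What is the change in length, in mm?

5.99 mm

ΔL = α·L₀·ΔT = 13.8×10⁻⁶ × 1840 mm × 236.0 K = 5.99 mm.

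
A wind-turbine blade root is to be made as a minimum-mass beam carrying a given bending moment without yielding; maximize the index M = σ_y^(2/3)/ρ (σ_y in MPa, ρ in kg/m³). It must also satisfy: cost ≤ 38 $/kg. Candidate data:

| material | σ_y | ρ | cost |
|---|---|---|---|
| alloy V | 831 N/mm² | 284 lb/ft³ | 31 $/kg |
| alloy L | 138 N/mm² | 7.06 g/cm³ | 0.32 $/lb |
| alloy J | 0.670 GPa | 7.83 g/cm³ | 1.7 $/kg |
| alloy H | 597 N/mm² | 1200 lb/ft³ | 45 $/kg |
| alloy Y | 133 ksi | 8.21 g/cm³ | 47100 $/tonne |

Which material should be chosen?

alloy V

Screen on constraints: cost ≤ 38 $/kg. Survivors: alloy V, alloy L, alloy J.
Normalizing units and computing the index:
  alloy V: σ_y = 831.0 MPa, ρ = 4549 kg/m³
  alloy L: σ_y = 138.0 MPa, ρ = 7060 kg/m³
  alloy J: σ_y = 670.0 MPa, ρ = 7830 kg/m³
  alloy V: M = 19.4×10⁻³
  alloy J: M = 9.78×10⁻³
  alloy L: M = 3.78×10⁻³
Alloy V has the largest M.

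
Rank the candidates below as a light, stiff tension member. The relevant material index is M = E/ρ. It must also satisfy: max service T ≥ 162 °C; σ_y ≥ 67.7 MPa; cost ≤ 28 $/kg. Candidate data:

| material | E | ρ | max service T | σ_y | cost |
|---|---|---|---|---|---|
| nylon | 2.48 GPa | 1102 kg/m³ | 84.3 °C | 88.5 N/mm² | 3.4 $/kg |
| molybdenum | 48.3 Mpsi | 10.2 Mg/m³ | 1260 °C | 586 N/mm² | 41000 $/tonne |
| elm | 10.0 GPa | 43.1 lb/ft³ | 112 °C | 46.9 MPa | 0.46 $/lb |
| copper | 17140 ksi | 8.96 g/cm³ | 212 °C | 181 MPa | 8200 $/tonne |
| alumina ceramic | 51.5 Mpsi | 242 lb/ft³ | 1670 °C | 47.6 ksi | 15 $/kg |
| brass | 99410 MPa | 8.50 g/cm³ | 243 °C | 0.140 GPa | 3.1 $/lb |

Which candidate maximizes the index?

alumina ceramic

Screen on constraints: max service T ≥ 162 °C; σ_y ≥ 67.7 MPa; cost ≤ 28 $/kg. Survivors: copper, alumina ceramic, brass.
Convert each candidate to consistent units, then evaluate M:
  copper: E = 118.2 GPa, ρ = 8960 kg/m³
  alumina ceramic: E = 355.1 GPa, ρ = 3876 kg/m³
  brass: E = 99.41 GPa, ρ = 8500 kg/m³
  alumina ceramic: M = 91.6 MN·m/kg
  copper: M = 13.2 MN·m/kg
  brass: M = 11.7 MN·m/kg
Highest index: alumina ceramic.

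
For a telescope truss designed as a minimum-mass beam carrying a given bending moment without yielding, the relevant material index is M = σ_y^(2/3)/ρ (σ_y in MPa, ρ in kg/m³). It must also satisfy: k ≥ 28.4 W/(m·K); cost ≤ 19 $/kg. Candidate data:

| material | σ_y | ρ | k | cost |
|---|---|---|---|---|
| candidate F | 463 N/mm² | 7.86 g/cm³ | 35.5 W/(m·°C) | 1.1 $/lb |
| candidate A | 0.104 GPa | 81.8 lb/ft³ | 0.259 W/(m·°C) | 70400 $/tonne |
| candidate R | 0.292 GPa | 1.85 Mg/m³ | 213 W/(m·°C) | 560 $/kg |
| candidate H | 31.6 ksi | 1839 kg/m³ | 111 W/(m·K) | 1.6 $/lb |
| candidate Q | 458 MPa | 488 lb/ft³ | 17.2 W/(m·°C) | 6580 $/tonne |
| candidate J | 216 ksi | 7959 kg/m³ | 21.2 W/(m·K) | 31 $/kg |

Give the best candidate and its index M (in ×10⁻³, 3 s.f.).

Screen on constraints: k ≥ 28.4 W/(m·K); cost ≤ 19 $/kg. Survivors: candidate F, candidate H.
Putting every candidate on a common basis:
  candidate F: σ_y = 463.0 MPa, ρ = 7860 kg/m³
  candidate H: σ_y = 217.9 MPa, ρ = 1839 kg/m³
  candidate H: M = 19.7×10⁻³
  candidate F: M = 7.61×10⁻³
The maximum is for candidate H.

candidate H, M = 19.7×10⁻³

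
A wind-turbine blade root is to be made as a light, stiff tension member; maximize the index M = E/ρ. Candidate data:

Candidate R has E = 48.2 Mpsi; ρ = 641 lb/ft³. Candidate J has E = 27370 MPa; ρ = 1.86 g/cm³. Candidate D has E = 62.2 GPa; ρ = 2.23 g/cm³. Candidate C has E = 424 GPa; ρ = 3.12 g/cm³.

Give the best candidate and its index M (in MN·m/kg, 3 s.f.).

candidate C, M = 136 MN·m/kg

Convert each candidate to consistent units, then evaluate M:
  candidate R: E = 332.3 GPa, ρ = 10270 kg/m³
  candidate J: E = 27.37 GPa, ρ = 1860 kg/m³
  candidate D: E = 62.20 GPa, ρ = 2230 kg/m³
  candidate C: E = 424.0 GPa, ρ = 3120 kg/m³
  candidate C: M = 136 MN·m/kg
  candidate R: M = 32.4 MN·m/kg
  candidate D: M = 27.9 MN·m/kg
  candidate J: M = 14.7 MN·m/kg
Highest index: candidate C.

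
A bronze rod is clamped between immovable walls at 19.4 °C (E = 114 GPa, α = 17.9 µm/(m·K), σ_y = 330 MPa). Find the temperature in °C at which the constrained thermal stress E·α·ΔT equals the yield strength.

181 °C

E·α·ΔT = 330.0 MPa ⇒ ΔT = 330.0 / (114.0×10³ × 17.9×10⁻⁶) = 161.7 K.
T = 19.4 + 161.7 = 181.1 °C.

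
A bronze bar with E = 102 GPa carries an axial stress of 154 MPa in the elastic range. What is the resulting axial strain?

ε = σ/E = 154 / 102000 = 1.51×10⁻³.

1.51×10⁻³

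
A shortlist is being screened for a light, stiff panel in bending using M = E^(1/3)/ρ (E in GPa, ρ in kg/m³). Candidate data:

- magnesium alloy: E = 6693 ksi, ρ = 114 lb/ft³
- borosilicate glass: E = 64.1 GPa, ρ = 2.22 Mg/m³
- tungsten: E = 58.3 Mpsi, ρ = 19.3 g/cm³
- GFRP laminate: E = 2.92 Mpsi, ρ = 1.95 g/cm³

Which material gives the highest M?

In SI units:
  magnesium alloy: E = 46.15 GPa, ρ = 1826 kg/m³
  borosilicate glass: E = 64.10 GPa, ρ = 2220 kg/m³
  tungsten: E = 402.0 GPa, ρ = 19300 kg/m³
  GFRP laminate: E = 20.13 GPa, ρ = 1950 kg/m³
  magnesium alloy: M = 1.96×10⁻³
  borosilicate glass: M = 1.80×10⁻³
  GFRP laminate: M = 1.40×10⁻³
  tungsten: M = 0.382×10⁻³
Highest index: magnesium alloy.

magnesium alloy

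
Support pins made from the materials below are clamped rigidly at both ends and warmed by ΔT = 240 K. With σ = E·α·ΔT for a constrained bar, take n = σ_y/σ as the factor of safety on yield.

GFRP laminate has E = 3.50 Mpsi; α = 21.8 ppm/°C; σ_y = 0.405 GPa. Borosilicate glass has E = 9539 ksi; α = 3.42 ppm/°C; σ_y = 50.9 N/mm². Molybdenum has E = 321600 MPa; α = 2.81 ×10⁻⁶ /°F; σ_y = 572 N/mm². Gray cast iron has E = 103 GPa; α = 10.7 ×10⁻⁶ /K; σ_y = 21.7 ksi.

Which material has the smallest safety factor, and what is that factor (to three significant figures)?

Converting E to GPa, α to ×10⁻⁶/K, σ_y to MPa, then σ and n for each:
  GFRP laminate: E = 24.13, α = 21.8, σ_y = 405.0 → σ = 126 MPa, n = 3.21
  borosilicate glass: E = 65.77, α = 3.42, σ_y = 50.90 → σ = 54.0 MPa, n = 0.943
  molybdenum: E = 321.6, α = 5.06, σ_y = 572.0 → σ = 390 MPa, n = 1.47
  gray cast iron: E = 103.0, α = 10.7, σ_y = 149.6 → σ = 265 MPa, n = 0.566
The minimum is gray cast iron at n = 0.566.

gray cast iron, n = 0.566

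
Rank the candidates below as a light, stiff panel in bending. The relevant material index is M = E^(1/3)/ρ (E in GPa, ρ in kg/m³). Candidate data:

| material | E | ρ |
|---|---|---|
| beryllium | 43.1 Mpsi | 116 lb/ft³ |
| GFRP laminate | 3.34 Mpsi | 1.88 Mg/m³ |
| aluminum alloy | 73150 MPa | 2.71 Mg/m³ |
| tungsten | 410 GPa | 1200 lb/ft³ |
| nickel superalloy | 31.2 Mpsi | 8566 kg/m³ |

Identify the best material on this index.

beryllium

In SI units:
  beryllium: E = 297.2 GPa, ρ = 1858 kg/m³
  GFRP laminate: E = 23.03 GPa, ρ = 1880 kg/m³
  aluminum alloy: E = 73.15 GPa, ρ = 2710 kg/m³
  tungsten: E = 410.0 GPa, ρ = 19220 kg/m³
  nickel superalloy: E = 215.1 GPa, ρ = 8566 kg/m³
  beryllium: M = 3.59×10⁻³
  aluminum alloy: M = 1.54×10⁻³
  GFRP laminate: M = 1.51×10⁻³
  nickel superalloy: M = 0.699×10⁻³
  tungsten: M = 0.386×10⁻³
Beryllium has the largest M.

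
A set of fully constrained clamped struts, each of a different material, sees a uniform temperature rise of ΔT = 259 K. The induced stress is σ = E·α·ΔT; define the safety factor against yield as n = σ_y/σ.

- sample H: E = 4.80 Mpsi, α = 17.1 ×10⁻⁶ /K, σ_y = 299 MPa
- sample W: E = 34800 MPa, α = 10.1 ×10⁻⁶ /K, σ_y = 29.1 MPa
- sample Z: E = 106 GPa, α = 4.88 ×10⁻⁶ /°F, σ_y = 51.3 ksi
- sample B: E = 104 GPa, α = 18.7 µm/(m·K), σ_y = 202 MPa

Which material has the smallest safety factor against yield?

sample W

With everything in SI (GPa, ×10⁻⁶/K, MPa):
  sample H: E = 33.09, α = 17.1, σ_y = 299.0 → σ = 147 MPa, n = 2.04
  sample W: E = 34.80, α = 10.1, σ_y = 29.10 → σ = 91.0 MPa, n = 0.320
  sample Z: E = 106.0, α = 8.78, σ_y = 353.7 → σ = 241 MPa, n = 1.47
  sample B: E = 104.0, α = 18.7, σ_y = 202.0 → σ = 504 MPa, n = 0.401
Sample W has the lowest safety factor, n = 0.320.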